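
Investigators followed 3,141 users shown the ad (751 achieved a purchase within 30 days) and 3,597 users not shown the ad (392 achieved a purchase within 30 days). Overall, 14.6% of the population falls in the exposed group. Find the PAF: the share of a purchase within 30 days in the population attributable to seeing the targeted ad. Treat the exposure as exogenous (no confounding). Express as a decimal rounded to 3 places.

PAF ≈ 0.148

p₁ = P(outcome | exposed) = 751/3141 = 0.2391
p₀ = P(outcome | unexposed) = 392/3597 = 0.10898
Overall risk P(Y=1) = π·p₁ + (1−π)·p₀ = 0.146×0.2391 + 0.854×0.10898 = 0.12798.
Under exogeneity, PAF = [P(Y=1) − p₀] / P(Y=1).
PAF = (0.12798 − 0.10898) / 0.12798 ≈ 0.1484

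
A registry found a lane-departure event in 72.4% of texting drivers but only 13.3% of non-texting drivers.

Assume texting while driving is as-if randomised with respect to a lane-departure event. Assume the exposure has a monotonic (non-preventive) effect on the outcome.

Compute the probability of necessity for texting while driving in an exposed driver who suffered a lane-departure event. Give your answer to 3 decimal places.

PN ≈ 0.816

p₁ = 0.724, p₀ = 0.133.
Under exogeneity and monotonicity, PN = (p₁ − p₀) / p₁.
PN = (0.724 − 0.133) / 0.724 = 0.591 / 0.724 ≈ 0.8163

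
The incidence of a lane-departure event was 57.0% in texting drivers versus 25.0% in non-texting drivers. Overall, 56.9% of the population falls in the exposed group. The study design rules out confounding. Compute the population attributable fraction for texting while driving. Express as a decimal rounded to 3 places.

PAF ≈ 0.421

p₁ = 0.57, p₀ = 0.25.
Overall risk P(Y=1) = π·p₁ + (1−π)·p₀ = 0.569×0.57 + 0.431×0.25 = 0.43208.
Under exogeneity, PAF = [P(Y=1) − p₀] / P(Y=1).
PAF = (0.43208 − 0.25) / 0.43208 ≈ 0.4214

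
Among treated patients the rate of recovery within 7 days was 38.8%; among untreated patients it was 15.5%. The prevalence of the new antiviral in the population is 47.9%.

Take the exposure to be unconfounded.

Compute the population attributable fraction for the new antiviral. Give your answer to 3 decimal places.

PAF ≈ 0.419

p₁ = 0.388, p₀ = 0.155.
Overall risk P(Y=1) = π·p₁ + (1−π)·p₀ = 0.479×0.388 + 0.521×0.155 = 0.26661.
Under exogeneity, PAF = [P(Y=1) − p₀] / P(Y=1).
PAF = (0.26661 − 0.155) / 0.26661 ≈ 0.4186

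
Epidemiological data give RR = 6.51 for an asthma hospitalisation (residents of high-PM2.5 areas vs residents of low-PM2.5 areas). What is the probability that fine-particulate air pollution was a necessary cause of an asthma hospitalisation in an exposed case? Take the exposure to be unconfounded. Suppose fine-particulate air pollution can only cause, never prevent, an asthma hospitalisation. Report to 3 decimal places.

Under exogeneity and monotonicity, PN = (RR − 1) / RR = 1 − 1/RR.
PN = (6.51 − 1) / 6.51 = 5.51 / 6.51 ≈ 0.8464

PN ≈ 0.846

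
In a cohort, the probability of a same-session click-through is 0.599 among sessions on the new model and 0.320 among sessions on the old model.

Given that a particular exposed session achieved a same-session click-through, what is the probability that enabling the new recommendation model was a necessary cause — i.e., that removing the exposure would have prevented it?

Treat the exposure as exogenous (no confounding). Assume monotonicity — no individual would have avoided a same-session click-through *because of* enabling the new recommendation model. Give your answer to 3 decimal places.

Let p₁ = 0.599, p₀ = 0.32.
Under exogeneity and monotonicity, PN = (p₁ − p₀) / p₁.
PN = (0.599 − 0.32) / 0.599 = 0.279 / 0.599 ≈ 0.4658

PN ≈ 0.466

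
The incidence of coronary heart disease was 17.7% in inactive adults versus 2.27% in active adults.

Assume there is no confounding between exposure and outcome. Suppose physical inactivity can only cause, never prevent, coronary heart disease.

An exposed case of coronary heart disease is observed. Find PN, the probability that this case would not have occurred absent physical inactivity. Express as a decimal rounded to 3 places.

p₁ = 0.177, p₀ = 0.0227.
Under exogeneity and monotonicity, PN = (p₁ − p₀) / p₁.
PN = (0.177 − 0.0227) / 0.177 = 0.1543 / 0.177 ≈ 0.8718

PN ≈ 0.872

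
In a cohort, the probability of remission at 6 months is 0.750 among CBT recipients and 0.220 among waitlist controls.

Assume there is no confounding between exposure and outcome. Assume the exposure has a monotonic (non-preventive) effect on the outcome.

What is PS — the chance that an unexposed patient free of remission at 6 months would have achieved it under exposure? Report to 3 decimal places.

Let p₁ = 0.75, p₀ = 0.22.
Under exogeneity and monotonicity, PS = (p₁ − p₀) / (1 − p₀).
PS = (0.75 − 0.22) / (1 − 0.22) = 0.53 / 0.78 ≈ 0.6795

PS ≈ 0.679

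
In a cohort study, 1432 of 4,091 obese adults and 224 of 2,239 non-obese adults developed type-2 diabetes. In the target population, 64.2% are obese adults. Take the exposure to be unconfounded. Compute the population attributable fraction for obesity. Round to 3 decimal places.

p₁ = P(outcome | exposed) = 1432/4091 = 0.35004
p₀ = P(outcome | unexposed) = 224/2239 = 0.10004
Overall risk P(Y=1) = π·p₁ + (1−π)·p₀ = 0.642×0.35004 + 0.358×0.10004 = 0.26054.
Under exogeneity, PAF = [P(Y=1) − p₀] / P(Y=1).
PAF = (0.26054 − 0.10004) / 0.26054 ≈ 0.6160

PAF ≈ 0.616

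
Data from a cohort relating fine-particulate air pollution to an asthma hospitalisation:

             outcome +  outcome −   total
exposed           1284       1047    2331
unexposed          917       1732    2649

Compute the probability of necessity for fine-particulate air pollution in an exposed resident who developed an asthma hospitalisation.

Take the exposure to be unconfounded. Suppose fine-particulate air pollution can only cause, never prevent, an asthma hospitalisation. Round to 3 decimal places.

p₁ = P(outcome | exposed) = 1284/2331 = 0.55084
p₀ = P(outcome | unexposed) = 917/2649 = 0.34617
Under exogeneity and monotonicity, PN = (p₁ − p₀)/p₁.
PN = (0.55084 − 0.34617) / 0.55084 ≈ 0.3716

PN ≈ 0.372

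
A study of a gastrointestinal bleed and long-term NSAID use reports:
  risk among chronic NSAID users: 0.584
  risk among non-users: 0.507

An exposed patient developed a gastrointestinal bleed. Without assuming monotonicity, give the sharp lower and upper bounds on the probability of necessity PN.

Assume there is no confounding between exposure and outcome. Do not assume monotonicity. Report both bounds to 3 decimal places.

0.132 ≤ PN ≤ 0.844

Let p₁ = 0.584, p₀ = 0.507.
Under exogeneity alone the bounds on PN are max{0,(p₁−p₀)/p₁} ≤ PN ≤ min{1,(1−p₀)/p₁}.
  lower = (p₁ − p₀)/p₁ = 0.077 / 0.584 ≈ 0.1318
  upper = min{1, (1 − p₀)/p₁} = 0.493 / 0.584 ≈ 0.8442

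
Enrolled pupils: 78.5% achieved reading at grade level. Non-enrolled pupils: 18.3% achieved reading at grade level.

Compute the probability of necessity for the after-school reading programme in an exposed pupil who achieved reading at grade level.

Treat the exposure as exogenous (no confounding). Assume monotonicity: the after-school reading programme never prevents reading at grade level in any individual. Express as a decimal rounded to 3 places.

PN ≈ 0.767

p₁ = 0.785, p₀ = 0.183.
Under exogeneity and monotonicity, PN = (p₁ − p₀) / p₁.
PN = (0.785 − 0.183) / 0.785 = 0.602 / 0.785 ≈ 0.7669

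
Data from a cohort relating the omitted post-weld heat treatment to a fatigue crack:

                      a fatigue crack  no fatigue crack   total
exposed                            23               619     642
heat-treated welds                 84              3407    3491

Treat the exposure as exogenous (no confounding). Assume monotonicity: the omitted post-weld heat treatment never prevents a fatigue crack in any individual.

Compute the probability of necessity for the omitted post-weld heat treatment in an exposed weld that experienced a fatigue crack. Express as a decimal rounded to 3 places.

PN ≈ 0.328

p₁ = P(outcome | exposed) = 23/642 = 0.035826
p₀ = P(outcome | unexposed) = 84/3491 = 0.024062
Under exogeneity and monotonicity, PN = (p₁ − p₀) / p₁.
PN = (0.035826 − 0.024062) / 0.035826 = 0.011764 / 0.035826 ≈ 0.3284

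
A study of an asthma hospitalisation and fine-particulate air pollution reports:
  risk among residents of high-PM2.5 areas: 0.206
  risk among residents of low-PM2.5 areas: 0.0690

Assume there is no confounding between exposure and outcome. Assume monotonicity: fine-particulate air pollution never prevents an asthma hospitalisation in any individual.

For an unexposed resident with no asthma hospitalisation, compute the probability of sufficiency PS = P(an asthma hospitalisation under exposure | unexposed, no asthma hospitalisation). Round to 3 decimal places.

PS ≈ 0.147

Let p₁ = 0.206, p₀ = 0.069.
Under exogeneity and monotonicity, PS = (p₁ − p₀) / (1 − p₀).
PS = (0.206 − 0.069) / (1 − 0.069) = 0.137 / 0.931 ≈ 0.1472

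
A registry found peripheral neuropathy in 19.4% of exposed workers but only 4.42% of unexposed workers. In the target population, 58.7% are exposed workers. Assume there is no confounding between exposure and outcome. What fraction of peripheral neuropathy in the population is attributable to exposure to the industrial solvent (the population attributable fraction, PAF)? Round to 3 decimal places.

PAF ≈ 0.665

p₁ = 0.194, p₀ = 0.0442.
Overall risk P(Y=1) = π·p₁ + (1−π)·p₀ = 0.587×0.194 + 0.413×0.0442 = 0.13213.
Under exogeneity, PAF = [P(Y=1) − p₀] / P(Y=1).
PAF = (0.13213 − 0.0442) / 0.13213 ≈ 0.6655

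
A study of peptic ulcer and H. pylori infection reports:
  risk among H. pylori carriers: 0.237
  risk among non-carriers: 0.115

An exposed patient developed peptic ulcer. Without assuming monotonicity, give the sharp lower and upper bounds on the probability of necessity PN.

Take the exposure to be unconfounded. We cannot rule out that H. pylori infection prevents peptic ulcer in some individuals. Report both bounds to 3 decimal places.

0.515 ≤ PN ≤ 1.000

Let p₁ = 0.237, p₀ = 0.115.
Under exogeneity alone the bounds on PN are max{0,(p₁−p₀)/p₁} ≤ PN ≤ min{1,(1−p₀)/p₁}.
  lower = (p₁ − p₀)/p₁ = 0.122 / 0.237 ≈ 0.5148
  upper = min{1, (1 − p₀)/p₁} = 0.885 / 0.237 ≈ 3.7342 → capped at 1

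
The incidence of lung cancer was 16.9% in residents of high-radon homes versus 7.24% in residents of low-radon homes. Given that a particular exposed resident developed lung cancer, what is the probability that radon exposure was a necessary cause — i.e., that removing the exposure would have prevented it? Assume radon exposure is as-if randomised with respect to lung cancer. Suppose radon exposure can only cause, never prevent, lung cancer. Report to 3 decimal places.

PN ≈ 0.572

p₁ = 0.169, p₀ = 0.0724.
Under exogeneity and monotonicity, PN = (p₁ − p₀) / p₁.
PN = (0.169 − 0.0724) / 0.169 = 0.0966 / 0.169 ≈ 0.5716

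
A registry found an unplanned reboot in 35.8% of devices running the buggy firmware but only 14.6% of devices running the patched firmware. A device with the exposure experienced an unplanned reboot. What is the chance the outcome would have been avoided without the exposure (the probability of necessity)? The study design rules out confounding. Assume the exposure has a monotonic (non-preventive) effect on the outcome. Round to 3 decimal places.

PN ≈ 0.592

p₁ = 0.358, p₀ = 0.146.
Under exogeneity and monotonicity, PN = (p₁ − p₀) / p₁.
PN = (0.358 − 0.146) / 0.358 = 0.212 / 0.358 ≈ 0.5922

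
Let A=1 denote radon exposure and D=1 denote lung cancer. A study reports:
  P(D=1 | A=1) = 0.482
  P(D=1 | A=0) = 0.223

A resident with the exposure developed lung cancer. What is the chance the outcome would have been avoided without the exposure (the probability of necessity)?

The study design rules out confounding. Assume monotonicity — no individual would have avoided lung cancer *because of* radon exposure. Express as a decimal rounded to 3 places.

PN ≈ 0.537

Let p₁ = 0.482, p₀ = 0.223.
Under exogeneity and monotonicity, PN = (p₁ − p₀) / p₁.
PN = (0.482 − 0.223) / 0.482 = 0.259 / 0.482 ≈ 0.5373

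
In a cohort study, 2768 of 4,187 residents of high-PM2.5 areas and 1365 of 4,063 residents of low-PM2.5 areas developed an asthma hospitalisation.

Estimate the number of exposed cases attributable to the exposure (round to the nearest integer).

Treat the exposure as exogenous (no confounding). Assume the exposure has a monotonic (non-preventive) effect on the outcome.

p₁ = P(outcome | exposed) = 2768/4187 = 0.66109
p₀ = P(outcome | unexposed) = 1365/4063 = 0.33596
PN = (p₁ − p₀)/p₁ = (0.66109 − 0.33596) / 0.66109 ≈ 0.49181.
Attributable cases ≈ PN × (exposed cases) = 0.49181 × 2768 ≈ 1361.34.

about 1361 cases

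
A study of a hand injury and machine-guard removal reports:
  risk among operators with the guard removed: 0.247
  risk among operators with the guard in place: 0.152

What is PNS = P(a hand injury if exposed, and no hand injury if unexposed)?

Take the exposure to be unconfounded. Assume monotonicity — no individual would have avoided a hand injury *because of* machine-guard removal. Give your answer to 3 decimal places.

Let p₁ = 0.247, p₀ = 0.152.
Under exogeneity and monotonicity, PNS = p₁ − p₀.
PNS = 0.247 − 0.152 = 0.095

PNS ≈ 0.095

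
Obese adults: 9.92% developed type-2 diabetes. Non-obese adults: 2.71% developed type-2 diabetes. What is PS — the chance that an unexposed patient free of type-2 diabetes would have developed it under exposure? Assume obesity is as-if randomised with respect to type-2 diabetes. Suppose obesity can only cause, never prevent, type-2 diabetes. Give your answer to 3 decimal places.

PS ≈ 0.074

p₁ = 0.0992, p₀ = 0.0271.
Under exogeneity and monotonicity, PS = (p₁ − p₀) / (1 − p₀).
PS = (0.0992 − 0.0271) / (1 − 0.0271) = 0.0721 / 0.9729 ≈ 0.0741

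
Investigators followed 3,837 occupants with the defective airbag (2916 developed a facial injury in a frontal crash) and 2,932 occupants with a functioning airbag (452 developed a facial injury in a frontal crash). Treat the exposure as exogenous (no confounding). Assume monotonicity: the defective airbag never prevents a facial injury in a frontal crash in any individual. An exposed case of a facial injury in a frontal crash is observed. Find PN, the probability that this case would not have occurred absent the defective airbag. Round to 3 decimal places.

p₁ = P(outcome | exposed) = 2916/3837 = 0.75997
p₀ = P(outcome | unexposed) = 452/2932 = 0.15416
Under exogeneity and monotonicity, PN = (p₁ − p₀) / p₁.
PN = (0.75997 − 0.15416) / 0.75997 = 0.60581 / 0.75997 ≈ 0.7971

PN ≈ 0.797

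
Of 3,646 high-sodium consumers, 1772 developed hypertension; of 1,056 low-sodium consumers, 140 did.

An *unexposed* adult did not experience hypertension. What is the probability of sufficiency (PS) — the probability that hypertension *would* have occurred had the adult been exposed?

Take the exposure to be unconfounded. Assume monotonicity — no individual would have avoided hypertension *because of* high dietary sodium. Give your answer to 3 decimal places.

PS ≈ 0.407

p₁ = P(outcome | exposed) = 1772/3646 = 0.48601
p₀ = P(outcome | unexposed) = 140/1056 = 0.13258
Under exogeneity and monotonicity, PS = (p₁ − p₀) / (1 − p₀).
PS = (0.48601 − 0.13258) / (1 − 0.13258) = 0.35344 / 0.86742 ≈ 0.4075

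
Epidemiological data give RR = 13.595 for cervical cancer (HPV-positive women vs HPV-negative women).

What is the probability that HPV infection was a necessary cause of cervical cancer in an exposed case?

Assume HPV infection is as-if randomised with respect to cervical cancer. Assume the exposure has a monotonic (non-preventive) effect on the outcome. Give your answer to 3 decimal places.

Under exogeneity and monotonicity, PN = (RR − 1) / RR = 1 − 1/RR.
PN = (13.595 − 1) / 13.595 = 12.6 / 13.595 ≈ 0.9264

PN ≈ 0.926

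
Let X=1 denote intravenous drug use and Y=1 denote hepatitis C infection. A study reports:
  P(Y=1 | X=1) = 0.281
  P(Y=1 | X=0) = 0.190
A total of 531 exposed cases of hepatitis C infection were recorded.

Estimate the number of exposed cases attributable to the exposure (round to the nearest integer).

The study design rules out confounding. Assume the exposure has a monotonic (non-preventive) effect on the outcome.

about 172 cases

Let p₁ = 0.281, p₀ = 0.19.
PN = (p₁ − p₀)/p₁ = (0.281 − 0.19) / 0.281 ≈ 0.32384.
Attributable cases ≈ PN × (exposed cases) = 0.32384 × 531 ≈ 171.96.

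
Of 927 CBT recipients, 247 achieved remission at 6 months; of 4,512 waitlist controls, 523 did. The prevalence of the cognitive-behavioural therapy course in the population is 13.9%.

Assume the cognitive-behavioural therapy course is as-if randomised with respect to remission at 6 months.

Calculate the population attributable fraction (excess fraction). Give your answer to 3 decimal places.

p₁ = P(outcome | exposed) = 247/927 = 0.26645
p₀ = P(outcome | unexposed) = 523/4512 = 0.11591
Overall risk P(Y=1) = π·p₁ + (1−π)·p₀ = 0.139×0.26645 + 0.861×0.11591 = 0.13684.
Under exogeneity, PAF = [P(Y=1) − p₀] / P(Y=1).
PAF = (0.13684 − 0.11591) / 0.13684 ≈ 0.1529

PAF ≈ 0.153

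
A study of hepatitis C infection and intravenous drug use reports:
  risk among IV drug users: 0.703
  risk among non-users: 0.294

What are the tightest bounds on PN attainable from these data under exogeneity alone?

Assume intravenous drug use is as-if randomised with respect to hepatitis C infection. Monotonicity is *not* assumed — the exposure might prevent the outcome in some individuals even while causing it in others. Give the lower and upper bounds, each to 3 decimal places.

0.582 ≤ PN ≤ 1.000

Let p₁ = 0.703, p₀ = 0.294.
Under exogeneity alone the bounds on PN are max{0,(p₁−p₀)/p₁} ≤ PN ≤ min{1,(1−p₀)/p₁}.
  lower = (p₁ − p₀)/p₁ = 0.409 / 0.703 ≈ 0.5818
  upper = min{1, (1 − p₀)/p₁} = 0.706 / 0.703 ≈ 1.0043 → capped at 1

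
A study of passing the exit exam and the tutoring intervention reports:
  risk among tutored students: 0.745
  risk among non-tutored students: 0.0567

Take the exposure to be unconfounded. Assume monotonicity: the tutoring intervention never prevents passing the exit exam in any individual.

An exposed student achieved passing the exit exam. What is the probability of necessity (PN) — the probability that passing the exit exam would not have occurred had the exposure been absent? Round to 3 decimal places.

Let p₁ = 0.745, p₀ = 0.0567.
Under exogeneity and monotonicity, PN = (p₁ − p₀) / p₁.
PN = (0.745 − 0.0567) / 0.745 = 0.6883 / 0.745 ≈ 0.9239

PN ≈ 0.924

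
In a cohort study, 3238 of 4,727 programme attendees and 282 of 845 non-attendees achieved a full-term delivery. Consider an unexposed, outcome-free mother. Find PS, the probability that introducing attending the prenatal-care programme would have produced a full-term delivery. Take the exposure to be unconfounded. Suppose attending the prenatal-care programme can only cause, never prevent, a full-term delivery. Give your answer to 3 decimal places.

PS ≈ 0.527

p₁ = P(outcome | exposed) = 3238/4727 = 0.685
p₀ = P(outcome | unexposed) = 282/845 = 0.33373
Under exogeneity and monotonicity, PS = (p₁ − p₀) / (1 − p₀).
PS = (0.685 − 0.33373) / (1 − 0.33373) = 0.35127 / 0.66627 ≈ 0.5272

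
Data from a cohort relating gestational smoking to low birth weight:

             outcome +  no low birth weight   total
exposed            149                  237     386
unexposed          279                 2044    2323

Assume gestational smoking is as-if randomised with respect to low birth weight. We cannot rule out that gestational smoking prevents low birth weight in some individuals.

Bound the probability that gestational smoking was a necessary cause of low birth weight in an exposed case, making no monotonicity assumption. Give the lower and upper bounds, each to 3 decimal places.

p₁ = P(outcome | exposed) = 149/386 = 0.38601
p₀ = P(outcome | unexposed) = 279/2323 = 0.1201
Under exogeneity alone the bounds on PN are max{0,(p₁−p₀)/p₁} ≤ PN ≤ min{1,(1−p₀)/p₁}.
  lower = (p₁ − p₀)/p₁ = 0.26591 / 0.38601 ≈ 0.6889
  upper = min{1, (1 − p₀)/p₁} = 0.8799 / 0.38601 ≈ 2.2795 → capped at 1

0.689 ≤ PN ≤ 1.000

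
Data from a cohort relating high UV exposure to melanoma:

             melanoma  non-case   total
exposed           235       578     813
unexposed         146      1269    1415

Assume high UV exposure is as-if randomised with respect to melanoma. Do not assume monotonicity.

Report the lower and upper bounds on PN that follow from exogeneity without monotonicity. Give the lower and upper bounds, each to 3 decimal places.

0.643 ≤ PN ≤ 1.000

p₁ = P(outcome | exposed) = 235/813 = 0.28905
p₀ = P(outcome | unexposed) = 146/1415 = 0.10318
Under exogeneity alone the bounds on PN are max{0,(p₁−p₀)/p₁} ≤ PN ≤ min{1,(1−p₀)/p₁}.
  lower = (p₁ − p₀)/p₁ = 0.18587 / 0.28905 ≈ 0.6430
  upper = min{1, (1 − p₀)/p₁} = 0.89682 / 0.28905 ≈ 3.1026 → capped at 1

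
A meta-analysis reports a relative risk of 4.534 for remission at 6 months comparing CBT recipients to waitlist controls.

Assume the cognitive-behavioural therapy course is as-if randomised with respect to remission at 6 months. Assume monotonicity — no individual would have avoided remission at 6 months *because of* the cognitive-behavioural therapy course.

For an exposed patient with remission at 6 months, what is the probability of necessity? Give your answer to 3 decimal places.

Under exogeneity and monotonicity, PN = (RR − 1) / RR = 1 − 1/RR.
PN = (4.534 − 1) / 4.534 = 3.534 / 4.534 ≈ 0.7794

PN ≈ 0.779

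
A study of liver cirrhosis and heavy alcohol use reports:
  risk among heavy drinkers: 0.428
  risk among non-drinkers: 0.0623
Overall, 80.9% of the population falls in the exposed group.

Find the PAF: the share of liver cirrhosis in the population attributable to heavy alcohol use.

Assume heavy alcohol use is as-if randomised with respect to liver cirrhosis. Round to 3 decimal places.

Let p₁ = 0.428, p₀ = 0.0623.
Overall risk P(Y=1) = π·p₁ + (1−π)·p₀ = 0.809×0.428 + 0.191×0.0623 = 0.35815.
Under exogeneity, PAF = [P(Y=1) − p₀] / P(Y=1).
PAF = (0.35815 − 0.0623) / 0.35815 ≈ 0.8261

PAF ≈ 0.826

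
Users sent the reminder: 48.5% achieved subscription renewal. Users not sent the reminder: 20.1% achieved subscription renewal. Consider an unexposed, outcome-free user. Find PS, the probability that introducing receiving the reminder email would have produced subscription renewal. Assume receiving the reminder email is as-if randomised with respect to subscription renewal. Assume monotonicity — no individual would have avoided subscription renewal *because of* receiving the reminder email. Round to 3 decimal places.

PS ≈ 0.355

p₁ = 0.485, p₀ = 0.201.
Under exogeneity and monotonicity, PS = (p₁ − p₀) / (1 − p₀).
PS = (0.485 − 0.201) / (1 − 0.201) = 0.284 / 0.799 ≈ 0.3554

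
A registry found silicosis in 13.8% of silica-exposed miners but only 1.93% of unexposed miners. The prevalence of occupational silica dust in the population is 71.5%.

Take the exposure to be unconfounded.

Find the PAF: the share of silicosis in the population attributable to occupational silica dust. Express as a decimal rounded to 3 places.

PAF ≈ 0.815

p₁ = 0.138, p₀ = 0.0193.
Overall risk P(Y=1) = π·p₁ + (1−π)·p₀ = 0.715×0.138 + 0.285×0.0193 = 0.10417.
Under exogeneity, PAF = [P(Y=1) − p₀] / P(Y=1).
PAF = (0.10417 − 0.0193) / 0.10417 ≈ 0.8147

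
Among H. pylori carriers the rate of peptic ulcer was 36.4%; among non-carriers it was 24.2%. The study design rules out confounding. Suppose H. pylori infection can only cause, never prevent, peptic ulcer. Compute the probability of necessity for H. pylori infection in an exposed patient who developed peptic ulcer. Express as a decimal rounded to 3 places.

p₁ = 0.364, p₀ = 0.242.
Under exogeneity and monotonicity, PN = (p₁ − p₀) / p₁.
PN = (0.364 − 0.242) / 0.364 = 0.122 / 0.364 ≈ 0.3352

PN ≈ 0.335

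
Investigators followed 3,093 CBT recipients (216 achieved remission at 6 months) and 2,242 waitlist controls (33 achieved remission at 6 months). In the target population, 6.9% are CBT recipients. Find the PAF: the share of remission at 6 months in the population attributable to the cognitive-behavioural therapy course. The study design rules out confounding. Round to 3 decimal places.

PAF ≈ 0.205

p₁ = P(outcome | exposed) = 216/3093 = 0.069835
p₀ = P(outcome | unexposed) = 33/2242 = 0.014719
Overall risk P(Y=1) = π·p₁ + (1−π)·p₀ = 0.069×0.069835 + 0.931×0.014719 = 0.018522.
Under exogeneity, PAF = [P(Y=1) − p₀] / P(Y=1).
PAF = (0.018522 − 0.014719) / 0.018522 ≈ 0.2053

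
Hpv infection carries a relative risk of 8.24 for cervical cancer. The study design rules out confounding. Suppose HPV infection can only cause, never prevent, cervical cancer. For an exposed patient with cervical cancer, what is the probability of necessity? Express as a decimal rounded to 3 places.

PN ≈ 0.879

Under exogeneity and monotonicity, PN = (RR − 1) / RR = 1 − 1/RR.
PN = (8.24 − 1) / 8.24 = 7.24 / 8.24 ≈ 0.8786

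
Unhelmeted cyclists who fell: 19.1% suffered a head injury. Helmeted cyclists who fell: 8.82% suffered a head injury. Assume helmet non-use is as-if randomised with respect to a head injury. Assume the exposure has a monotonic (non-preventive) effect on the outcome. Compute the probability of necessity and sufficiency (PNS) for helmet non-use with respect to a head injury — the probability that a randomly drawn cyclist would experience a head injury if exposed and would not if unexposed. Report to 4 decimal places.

p₁ = 0.191, p₀ = 0.0882.
Under exogeneity and monotonicity, PNS = p₁ − p₀.
PNS = 0.191 − 0.0882 = 0.1028

PNS ≈ 0.1028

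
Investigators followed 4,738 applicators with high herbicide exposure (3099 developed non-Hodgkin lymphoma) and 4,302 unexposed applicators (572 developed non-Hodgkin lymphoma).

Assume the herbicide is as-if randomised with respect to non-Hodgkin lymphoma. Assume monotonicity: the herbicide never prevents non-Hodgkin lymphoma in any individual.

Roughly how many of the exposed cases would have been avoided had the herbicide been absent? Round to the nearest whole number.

about 2469 cases

p₁ = P(outcome | exposed) = 3099/4738 = 0.65407
p₀ = P(outcome | unexposed) = 572/4302 = 0.13296
PN = (p₁ − p₀)/p₁ = (0.65407 − 0.13296) / 0.65407 ≈ 0.79672.
Attributable cases ≈ PN × (exposed cases) = 0.79672 × 3099 ≈ 2469.03.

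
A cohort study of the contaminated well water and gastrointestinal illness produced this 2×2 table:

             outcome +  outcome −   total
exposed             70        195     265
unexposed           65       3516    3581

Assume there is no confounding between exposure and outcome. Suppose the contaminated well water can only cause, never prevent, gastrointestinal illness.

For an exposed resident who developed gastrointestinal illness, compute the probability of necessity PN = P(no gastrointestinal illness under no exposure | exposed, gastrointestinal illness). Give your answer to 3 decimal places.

p₁ = P(outcome | exposed) = 70/265 = 0.26415
p₀ = P(outcome | unexposed) = 65/3581 = 0.018151
Under exogeneity and monotonicity, PN = (p₁ − p₀) / p₁.
PN = (0.26415 − 0.018151) / 0.26415 = 0.246 / 0.26415 ≈ 0.9313

PN ≈ 0.931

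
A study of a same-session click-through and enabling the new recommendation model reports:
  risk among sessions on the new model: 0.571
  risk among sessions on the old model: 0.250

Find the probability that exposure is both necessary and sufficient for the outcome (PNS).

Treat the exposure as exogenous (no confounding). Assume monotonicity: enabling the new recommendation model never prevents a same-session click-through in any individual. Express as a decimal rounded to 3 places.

PNS ≈ 0.321

Let p₁ = 0.571, p₀ = 0.25.
Under exogeneity and monotonicity, PNS = p₁ − p₀.
PNS = 0.571 − 0.25 = 0.321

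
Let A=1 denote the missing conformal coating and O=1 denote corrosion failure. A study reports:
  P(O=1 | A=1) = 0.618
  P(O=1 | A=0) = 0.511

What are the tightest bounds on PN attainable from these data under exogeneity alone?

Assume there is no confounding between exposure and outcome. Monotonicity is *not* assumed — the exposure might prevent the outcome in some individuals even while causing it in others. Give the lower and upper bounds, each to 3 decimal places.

0.173 ≤ PN ≤ 0.791

Let p₁ = 0.618, p₀ = 0.511.
Under exogeneity alone the bounds on PN are max{0,(p₁−p₀)/p₁} ≤ PN ≤ min{1,(1−p₀)/p₁}.
  lower = (p₁ − p₀)/p₁ = 0.107 / 0.618 ≈ 0.1731
  upper = min{1, (1 − p₀)/p₁} = 0.489 / 0.618 ≈ 0.7913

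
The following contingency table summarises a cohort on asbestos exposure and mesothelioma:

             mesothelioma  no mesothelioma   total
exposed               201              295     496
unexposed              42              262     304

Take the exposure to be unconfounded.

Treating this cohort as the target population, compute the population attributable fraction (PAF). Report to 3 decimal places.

PAF ≈ 0.545

p₁ = P(outcome | exposed) = 201/496 = 0.40524
p₀ = P(outcome | unexposed) = 42/304 = 0.13816
Exposure prevalence π = 496/800 = 0.62; overall risk P(Y=1) = 0.30375.
Under exogeneity, PAF = [P(Y=1) − p₀]/P(Y=1).
PAF = (0.30375 − 0.13816) / 0.30375 ≈ 0.5452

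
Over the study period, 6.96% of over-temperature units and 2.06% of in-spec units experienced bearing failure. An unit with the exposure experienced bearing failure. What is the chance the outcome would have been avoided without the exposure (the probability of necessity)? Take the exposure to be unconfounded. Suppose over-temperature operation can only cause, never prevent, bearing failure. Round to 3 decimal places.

PN ≈ 0.704

p₁ = 0.0696, p₀ = 0.0206.
Under exogeneity and monotonicity, PN = (p₁ − p₀) / p₁.
PN = (0.0696 − 0.0206) / 0.0696 = 0.049 / 0.0696 ≈ 0.7040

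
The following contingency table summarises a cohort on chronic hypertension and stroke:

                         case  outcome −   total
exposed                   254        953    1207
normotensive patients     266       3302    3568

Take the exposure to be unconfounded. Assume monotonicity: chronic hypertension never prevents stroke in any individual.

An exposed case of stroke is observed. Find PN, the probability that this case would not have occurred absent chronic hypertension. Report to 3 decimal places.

p₁ = P(outcome | exposed) = 254/1207 = 0.21044
p₀ = P(outcome | unexposed) = 266/3568 = 0.074552
Under exogeneity and monotonicity, PN = (p₁ − p₀)/p₁.
PN = (0.21044 − 0.074552) / 0.21044 ≈ 0.6457

PN ≈ 0.646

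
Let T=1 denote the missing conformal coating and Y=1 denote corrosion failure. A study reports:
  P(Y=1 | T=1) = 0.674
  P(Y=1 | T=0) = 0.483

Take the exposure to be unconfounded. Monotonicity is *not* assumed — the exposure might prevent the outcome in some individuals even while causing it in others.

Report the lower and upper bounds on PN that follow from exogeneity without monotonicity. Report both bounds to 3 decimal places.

Let p₁ = 0.674, p₀ = 0.483.
Under exogeneity alone the bounds on PN are max{0,(p₁−p₀)/p₁} ≤ PN ≤ min{1,(1−p₀)/p₁}.
  lower = (p₁ − p₀)/p₁ = 0.191 / 0.674 ≈ 0.2834
  upper = min{1, (1 − p₀)/p₁} = 0.517 / 0.674 ≈ 0.7671

0.283 ≤ PN ≤ 0.767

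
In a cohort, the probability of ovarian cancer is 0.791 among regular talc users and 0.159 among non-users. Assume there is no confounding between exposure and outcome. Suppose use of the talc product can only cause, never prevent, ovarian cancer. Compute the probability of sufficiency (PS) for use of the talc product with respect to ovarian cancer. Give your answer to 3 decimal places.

PS ≈ 0.751

Let p₁ = 0.791, p₀ = 0.159.
Under exogeneity and monotonicity, PS = (p₁ − p₀) / (1 − p₀).
PS = (0.791 − 0.159) / (1 − 0.159) = 0.632 / 0.841 ≈ 0.7515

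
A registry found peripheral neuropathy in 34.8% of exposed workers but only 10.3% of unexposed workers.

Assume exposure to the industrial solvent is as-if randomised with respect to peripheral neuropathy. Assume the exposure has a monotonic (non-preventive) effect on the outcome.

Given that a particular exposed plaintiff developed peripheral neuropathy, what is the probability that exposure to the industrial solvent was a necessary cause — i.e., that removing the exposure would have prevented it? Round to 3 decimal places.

PN ≈ 0.704

p₁ = 0.348, p₀ = 0.103.
Under exogeneity and monotonicity, PN = (p₁ − p₀) / p₁.
PN = (0.348 − 0.103) / 0.348 = 0.245 / 0.348 ≈ 0.7040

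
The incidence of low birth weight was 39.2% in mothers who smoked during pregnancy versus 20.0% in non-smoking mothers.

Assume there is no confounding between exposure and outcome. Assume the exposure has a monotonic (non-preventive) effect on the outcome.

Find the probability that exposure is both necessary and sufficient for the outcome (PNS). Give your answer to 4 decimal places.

p₁ = 0.392, p₀ = 0.2.
Under exogeneity and monotonicity, PNS = p₁ − p₀.
PNS = 0.392 − 0.2 = 0.192

PNS ≈ 0.1920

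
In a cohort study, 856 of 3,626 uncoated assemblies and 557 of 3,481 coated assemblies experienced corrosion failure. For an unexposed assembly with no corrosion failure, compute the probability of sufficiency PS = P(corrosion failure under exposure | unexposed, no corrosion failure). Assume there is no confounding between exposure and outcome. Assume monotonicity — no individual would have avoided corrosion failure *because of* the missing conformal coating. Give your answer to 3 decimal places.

PS ≈ 0.091

p₁ = P(outcome | exposed) = 856/3626 = 0.23607
p₀ = P(outcome | unexposed) = 557/3481 = 0.16001
Under exogeneity and monotonicity, PS = (p₁ − p₀) / (1 − p₀).
PS = (0.23607 − 0.16001) / (1 − 0.16001) = 0.076061 / 0.83999 ≈ 0.0906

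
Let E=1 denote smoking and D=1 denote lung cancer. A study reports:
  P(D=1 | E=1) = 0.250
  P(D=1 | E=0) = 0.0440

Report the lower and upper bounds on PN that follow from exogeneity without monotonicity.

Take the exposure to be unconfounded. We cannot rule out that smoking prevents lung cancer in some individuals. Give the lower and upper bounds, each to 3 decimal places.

Let p₁ = 0.25, p₀ = 0.044.
Under exogeneity alone the bounds on PN are max{0,(p₁−p₀)/p₁} ≤ PN ≤ min{1,(1−p₀)/p₁}.
  lower = (p₁ − p₀)/p₁ = 0.206 / 0.25 ≈ 0.8240
  upper = min{1, (1 − p₀)/p₁} = 0.956 / 0.25 ≈ 3.8240 → capped at 1

0.824 ≤ PN ≤ 1.000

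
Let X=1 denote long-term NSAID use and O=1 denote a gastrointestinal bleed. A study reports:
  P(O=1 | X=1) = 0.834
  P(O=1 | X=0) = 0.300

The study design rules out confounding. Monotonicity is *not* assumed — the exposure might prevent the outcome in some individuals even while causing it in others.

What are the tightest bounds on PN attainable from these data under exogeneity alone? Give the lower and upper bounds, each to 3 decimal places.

Let p₁ = 0.834, p₀ = 0.3.
Under exogeneity alone the bounds on PN are max{0,(p₁−p₀)/p₁} ≤ PN ≤ min{1,(1−p₀)/p₁}.
  lower = (p₁ − p₀)/p₁ = 0.534 / 0.834 ≈ 0.6403
  upper = min{1, (1 − p₀)/p₁} = 0.7 / 0.834 ≈ 0.8393

0.640 ≤ PN ≤ 0.839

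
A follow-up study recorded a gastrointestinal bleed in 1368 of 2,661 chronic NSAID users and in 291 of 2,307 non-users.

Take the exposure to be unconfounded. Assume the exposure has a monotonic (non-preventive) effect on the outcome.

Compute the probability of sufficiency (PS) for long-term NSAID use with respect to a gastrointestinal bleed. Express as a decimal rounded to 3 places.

PS ≈ 0.444

p₁ = P(outcome | exposed) = 1368/2661 = 0.51409
p₀ = P(outcome | unexposed) = 291/2307 = 0.12614
Under exogeneity and monotonicity, PS = (p₁ − p₀) / (1 − p₀).
PS = (0.51409 − 0.12614) / (1 − 0.12614) = 0.38795 / 0.87386 ≈ 0.4440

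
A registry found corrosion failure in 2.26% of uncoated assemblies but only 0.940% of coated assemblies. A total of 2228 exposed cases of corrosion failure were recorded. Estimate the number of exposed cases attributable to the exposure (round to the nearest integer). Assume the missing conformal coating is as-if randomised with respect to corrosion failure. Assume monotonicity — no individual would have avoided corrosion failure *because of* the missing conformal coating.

about 1301 cases

p₁ = 0.0226, p₀ = 0.0094.
PN = (p₁ − p₀)/p₁ = (0.0226 − 0.0094) / 0.0226 ≈ 0.58407.
Attributable cases ≈ PN × (exposed cases) = 0.58407 × 2228 ≈ 1301.31.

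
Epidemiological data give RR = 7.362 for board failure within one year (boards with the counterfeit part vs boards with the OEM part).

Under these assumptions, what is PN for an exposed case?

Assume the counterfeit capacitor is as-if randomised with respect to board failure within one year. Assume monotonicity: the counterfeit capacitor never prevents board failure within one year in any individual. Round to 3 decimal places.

PN ≈ 0.864

Under exogeneity and monotonicity, PN = (RR − 1) / RR = 1 − 1/RR.
PN = (7.362 − 1) / 7.362 = 6.362 / 7.362 ≈ 0.8642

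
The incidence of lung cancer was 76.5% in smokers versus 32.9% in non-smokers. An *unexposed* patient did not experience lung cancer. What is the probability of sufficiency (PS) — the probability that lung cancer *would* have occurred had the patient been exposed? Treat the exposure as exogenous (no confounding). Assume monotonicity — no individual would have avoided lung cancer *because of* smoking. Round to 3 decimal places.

p₁ = 0.765, p₀ = 0.329.
Under exogeneity and monotonicity, PS = (p₁ − p₀) / (1 − p₀).
PS = (0.765 − 0.329) / (1 − 0.329) = 0.436 / 0.671 ≈ 0.6498

PS ≈ 0.650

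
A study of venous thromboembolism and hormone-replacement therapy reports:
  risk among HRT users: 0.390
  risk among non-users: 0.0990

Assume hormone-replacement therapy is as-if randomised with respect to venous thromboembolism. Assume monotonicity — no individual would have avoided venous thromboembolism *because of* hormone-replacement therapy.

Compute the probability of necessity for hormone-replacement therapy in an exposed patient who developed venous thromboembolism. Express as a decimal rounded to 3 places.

PN ≈ 0.746

Let p₁ = 0.39, p₀ = 0.099.
Under exogeneity and monotonicity, PN = (p₁ − p₀) / p₁.
PN = (0.39 − 0.099) / 0.39 = 0.291 / 0.39 ≈ 0.7462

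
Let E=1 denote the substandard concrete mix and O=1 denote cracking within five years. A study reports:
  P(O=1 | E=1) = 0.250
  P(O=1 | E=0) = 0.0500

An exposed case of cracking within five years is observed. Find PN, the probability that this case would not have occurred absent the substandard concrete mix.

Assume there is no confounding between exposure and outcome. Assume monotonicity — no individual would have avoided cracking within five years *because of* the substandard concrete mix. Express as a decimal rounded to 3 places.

PN ≈ 0.800

Let p₁ = 0.25, p₀ = 0.05.
Under exogeneity and monotonicity, PN = (p₁ − p₀) / p₁.
PN = (0.25 − 0.05) / 0.25 = 0.2 / 0.25 ≈ 0.8000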